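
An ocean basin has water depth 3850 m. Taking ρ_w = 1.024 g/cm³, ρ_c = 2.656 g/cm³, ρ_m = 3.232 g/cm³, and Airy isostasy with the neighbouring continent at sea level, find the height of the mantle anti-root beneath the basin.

10900 m

By Archimedes' principle applied to the lithosphere: replacing crust with seawater at the top is compensated by replacing crust with mantle at the base: d (ρ_c − ρ_w) = a (ρ_m − ρ_c).
a = d (ρ_c − ρ_w)/(ρ_m − ρ_c) = 3850 m × 1.632/0.576 = 10900 m.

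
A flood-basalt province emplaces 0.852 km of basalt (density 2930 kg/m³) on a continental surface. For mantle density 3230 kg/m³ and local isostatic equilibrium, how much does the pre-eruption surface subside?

0.773 km

Subaerial loading: s = t ρ_load / ρ_m.
s = 0.852 km × 2930/3230 = 0.773 km.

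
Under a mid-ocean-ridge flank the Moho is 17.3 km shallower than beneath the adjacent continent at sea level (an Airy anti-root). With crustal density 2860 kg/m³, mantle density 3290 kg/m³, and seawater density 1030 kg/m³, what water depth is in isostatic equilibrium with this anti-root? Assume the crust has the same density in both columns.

4.07 km

Replacing a thickness d of crust by seawater at the top must be balanced by replacing crust with mantle at the base: d (ρ_c − ρ_w) = a (ρ_m − ρ_c).
d = a (ρ_m − ρ_c)/(ρ_c − ρ_w) = 17.3 km × 430/1830 = 4.07 km.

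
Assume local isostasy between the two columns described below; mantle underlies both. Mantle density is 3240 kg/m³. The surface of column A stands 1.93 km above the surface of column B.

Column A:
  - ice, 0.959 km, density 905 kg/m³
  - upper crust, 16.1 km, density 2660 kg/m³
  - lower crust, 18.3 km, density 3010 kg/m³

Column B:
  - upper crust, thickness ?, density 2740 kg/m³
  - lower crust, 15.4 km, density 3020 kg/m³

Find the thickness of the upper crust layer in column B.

Take the compensation level at the base of the deeper column (depth z_c below the surface of column A) and equate Σ ρ_i t_i down to z_c; mantle fills any gap and the z_c terms cancel.
Column A: 0.959×905 + 16.1×2660 + 18.3×3010 + (z_c − 35.359)×3240
Column B: 1.93×0 + x×2740 + 15.4×3020 + (z_c − 1.93 − 15.4 − x)×3240
The z_c×3240 term appears on both sides and cancels. Collect the known terms of each column as K = Σ(ρt)_known − 3240 × (depth of known layers): K_A = 98776.895 − 3240×35.359 = −15786.265; K_B = 46508 − 3240×(1.93 + 15.4) = −9641.2.
Balance: K_A = K_B − x×(3240 − 2740), so x = (K_B − K_A)/(3240 − 2740) = 6145.07/500 = 12.3 km.

12.3 km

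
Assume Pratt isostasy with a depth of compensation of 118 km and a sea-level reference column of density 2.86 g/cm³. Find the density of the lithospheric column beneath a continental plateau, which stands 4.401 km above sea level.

2.76 g/cm³

Pratt balance: ρ_ref D = ρ (D + h).
ρ = ρ_ref D/(D + h) = 2.86 × 118 km/(118 km + 4.401 km) = 2.76 g/cm³.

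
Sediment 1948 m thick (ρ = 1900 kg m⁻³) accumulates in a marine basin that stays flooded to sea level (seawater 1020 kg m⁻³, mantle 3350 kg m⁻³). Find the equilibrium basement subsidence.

Submarine loading: the sediment displaces seawater, and the subsidence is in turn flooded, so s (ρ_m − ρ_w) = t (ρ_sed − ρ_w).
s = 1948 m × (1900 − 1020) / (3350 − 1020) = 736 m.

736 m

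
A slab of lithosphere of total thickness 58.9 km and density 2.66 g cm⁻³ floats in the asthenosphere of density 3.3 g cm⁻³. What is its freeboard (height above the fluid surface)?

Floating equilibrium: submerged depth d = t ρ_obj/ρ_fluid = 58.9 km × 2.66/3.3 = 47.48 km.
Freeboard = t − d = 58.9 km − 47.48 km = 11.4 km.

11.4 km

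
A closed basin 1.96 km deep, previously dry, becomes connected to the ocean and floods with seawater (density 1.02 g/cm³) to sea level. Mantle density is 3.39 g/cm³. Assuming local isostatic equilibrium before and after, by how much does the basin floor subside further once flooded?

0.844 km

After flooding the water column is d + s deep. Its weight must equal the weight of mantle displaced by the extra subsidence s: (d + s) ρ_w = s ρ_m.
s = d ρ_w / (ρ_m − ρ_w) = 1.96 km × 1.02/(3.39 − 1.02) = 0.844 km.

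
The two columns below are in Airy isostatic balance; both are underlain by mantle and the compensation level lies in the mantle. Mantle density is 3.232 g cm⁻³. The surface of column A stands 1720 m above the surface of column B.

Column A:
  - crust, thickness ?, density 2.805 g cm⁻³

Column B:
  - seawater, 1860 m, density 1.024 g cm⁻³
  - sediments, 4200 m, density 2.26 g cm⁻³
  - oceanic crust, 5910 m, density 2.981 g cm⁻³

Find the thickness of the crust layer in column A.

Take the compensation level at the base of the deeper column (depth z_c below the surface of column A) and equate Σ ρ_i t_i down to z_c; mantle fills any gap and the z_c terms cancel.
Column A: x×2.805 + (z_c − 0 − x)×3.232
Column B: 1720×0 + 1860×1.024 + 4200×2.26 + 5910×2.981 + (z_c − 1720 − 11970)×3.232
The z_c×3.232 term appears on both sides and cancels. Collect the known terms of each column as K = Σ(ρt)_known − 3.232 × (depth of known layers): K_A = 0 − 3.232×0 = 0; K_B = 29014.35 − 3.232×(1720 + 11970) = −15231.73.
Balance: K_A − x×(3.232 − 2.805) = K_B, so x = (K_A − K_B)/(3.232 − 2.805) = 15231.7/0.427 = 35700 m.

35700 m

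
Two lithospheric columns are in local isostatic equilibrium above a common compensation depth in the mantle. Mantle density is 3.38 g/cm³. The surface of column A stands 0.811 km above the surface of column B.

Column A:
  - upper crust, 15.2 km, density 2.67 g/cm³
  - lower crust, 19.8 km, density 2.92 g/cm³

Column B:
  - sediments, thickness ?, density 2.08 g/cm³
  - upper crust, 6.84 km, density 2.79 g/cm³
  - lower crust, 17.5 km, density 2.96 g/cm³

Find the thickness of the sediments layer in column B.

4.44 km

Take the compensation level at the base of the deeper column (depth z_c below the surface of column A) and equate Σ ρ_i t_i down to z_c; mantle fills any gap and the z_c terms cancel.
Column A: 15.2×2.67 + 19.8×2.92 + (z_c − 35)×3.38
Column B: 0.811×0 + x×2.08 + 6.84×2.79 + 17.5×2.96 + (z_c − 0.811 − 24.34 − x)×3.38
The z_c×3.38 term appears on both sides and cancels. Collect the known terms of each column as K = Σ(ρt)_known − 3.38 × (depth of known layers): K_A = 98.4 − 3.38×35 = −19.9; K_B = 70.8836 − 3.38×(0.811 + 24.34) = −14.12678.
Balance: K_A = K_B − x×(3.38 − 2.08), so x = (K_B − K_A)/(3.38 − 2.08) = 5.77322/1.3 = 4.44 km.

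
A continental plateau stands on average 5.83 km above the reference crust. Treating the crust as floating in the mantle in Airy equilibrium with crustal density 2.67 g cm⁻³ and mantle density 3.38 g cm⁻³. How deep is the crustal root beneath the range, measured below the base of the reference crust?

Equating mass per unit area of the two columns: the weight of the topography is balanced by the buoyancy of the root, ρ_c h = (ρ_m − ρ_c) r.
r = h · ρ_c / (ρ_m − ρ_c) = 5.83 km × 2.67 / (3.38 − 2.67) = 21.9 km.

21.9 km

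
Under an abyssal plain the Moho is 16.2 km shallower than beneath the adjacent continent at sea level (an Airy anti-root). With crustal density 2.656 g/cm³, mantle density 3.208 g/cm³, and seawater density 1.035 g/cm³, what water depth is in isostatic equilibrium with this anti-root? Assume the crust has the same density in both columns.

5.52 km

Replacing a thickness d of crust by seawater at the top must be balanced by replacing crust with mantle at the base: d (ρ_c − ρ_w) = a (ρ_m − ρ_c).
d = a (ρ_m − ρ_c)/(ρ_c − ρ_w) = 16.2 km × 0.552/1.621 = 5.52 km.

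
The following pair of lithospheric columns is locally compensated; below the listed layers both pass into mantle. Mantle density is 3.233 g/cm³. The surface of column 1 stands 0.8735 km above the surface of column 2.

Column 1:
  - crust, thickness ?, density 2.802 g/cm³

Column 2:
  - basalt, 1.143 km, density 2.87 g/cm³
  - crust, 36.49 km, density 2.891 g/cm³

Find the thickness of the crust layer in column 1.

36.5 km

Take the compensation level at the base of the deeper column (depth z_c below the surface of column 1) and equate Σ ρ_i t_i down to z_c; mantle fills any gap and the z_c terms cancel.
Column 1: x×2.802 + (z_c − 0 − x)×3.233
Column 2: 0.8735×0 + 1.143×2.87 + 36.49×2.891 + (z_c − 0.8735 − 37.633)×3.233
The z_c×3.233 term appears on both sides and cancels. Collect the known terms of each column as K = Σ(ρt)_known − 3.233 × (depth of known layers): K_1 = 0 − 3.233×0 = 0; K_2 = 108.773 − 3.233×(0.8735 + 37.633) = −15.7185145.
Balance: K_1 − x×(3.233 − 2.802) = K_2, so x = (K_1 − K_2)/(3.233 − 2.802) = 15.7185/0.431 = 36.5 km.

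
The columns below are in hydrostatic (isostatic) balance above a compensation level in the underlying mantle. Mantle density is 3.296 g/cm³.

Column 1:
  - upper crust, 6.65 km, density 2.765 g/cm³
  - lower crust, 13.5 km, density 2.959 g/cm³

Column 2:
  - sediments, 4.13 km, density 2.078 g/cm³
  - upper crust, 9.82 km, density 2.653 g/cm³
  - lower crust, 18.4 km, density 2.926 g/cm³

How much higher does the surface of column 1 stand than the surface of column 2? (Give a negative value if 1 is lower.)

−3.06 km

For any compensation level in the mantle, the mantle terms cancel and isostasy reduces to e = (Σt_1 − Σt_2) − (Σ(ρt)_1 − Σ(ρt)_2) / ρ_m.
Σt_1 = 20.15 km; Σt_2 = 32.35 km; Σ(ρt)_1 = 58.33375; Σ(ρt)_2 = 88.473 (in km·g/cm³).
e = (20.15 − 32.35) − (58.33375 − 88.473) / 3.296 = −3.06 km.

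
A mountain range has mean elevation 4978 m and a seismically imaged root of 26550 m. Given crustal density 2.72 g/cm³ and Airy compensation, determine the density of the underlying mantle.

3.23 g/cm³

Airy balance: ρ_c h = (ρ_m − ρ_c) r → ρ_m = ρ_c (1 + h/r).
ρ_m = 2.72 × (1 + 4978 m/26550 m) = 3.23 g/cm³.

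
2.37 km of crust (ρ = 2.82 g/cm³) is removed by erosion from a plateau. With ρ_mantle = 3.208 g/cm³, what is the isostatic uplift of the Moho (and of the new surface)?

2.08 km

Unloading: uplift u = e ρ_c/ρ_m = 2.37 km × 2.82/3.208 = 2.08 km.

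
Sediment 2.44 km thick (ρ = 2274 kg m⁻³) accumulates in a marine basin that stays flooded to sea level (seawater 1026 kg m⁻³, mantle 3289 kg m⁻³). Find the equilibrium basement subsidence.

1.35 km

Submarine loading: the sediment displaces seawater, and the subsidence is in turn flooded, so s (ρ_m − ρ_w) = t (ρ_sed − ρ_w).
s = 2.44 km × (2274 − 1026) / (3289 − 1026) = 1.35 km.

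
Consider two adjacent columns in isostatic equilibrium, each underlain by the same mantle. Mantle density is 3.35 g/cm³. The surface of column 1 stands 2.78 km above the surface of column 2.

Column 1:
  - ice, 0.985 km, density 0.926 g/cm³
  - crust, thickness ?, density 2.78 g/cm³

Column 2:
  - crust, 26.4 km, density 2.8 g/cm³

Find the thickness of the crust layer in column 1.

Take the compensation level at the base of the deeper column (depth z_c below the surface of column 1) and equate Σ ρ_i t_i down to z_c; mantle fills any gap and the z_c terms cancel.
Column 1: 0.985×0.926 + x×2.78 + (z_c − 0.985 − x)×3.35
Column 2: 2.78×0 + 26.4×2.8 + (z_c − 2.78 − 26.4)×3.35
The z_c×3.35 term appears on both sides and cancels. Collect the known terms of each column as K = Σ(ρt)_known − 3.35 × (depth of known layers): K_1 = 0.91211 − 3.35×0.985 = −2.38764; K_2 = 73.92 − 3.35×(2.78 + 26.4) = −23.833.
Balance: K_1 − x×(3.35 − 2.78) = K_2, so x = (K_1 − K_2)/(3.35 − 2.78) = 21.4454/0.57 = 37.6 km.

37.6 km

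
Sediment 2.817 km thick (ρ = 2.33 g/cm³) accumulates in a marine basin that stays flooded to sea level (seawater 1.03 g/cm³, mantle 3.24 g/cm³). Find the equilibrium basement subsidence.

1.66 km

Submarine loading: the sediment displaces seawater, and the subsidence is in turn flooded, so s (ρ_m − ρ_w) = t (ρ_sed − ρ_w).
s = 2.817 km × (2.33 − 1.03) / (3.24 − 1.03) = 1.66 km.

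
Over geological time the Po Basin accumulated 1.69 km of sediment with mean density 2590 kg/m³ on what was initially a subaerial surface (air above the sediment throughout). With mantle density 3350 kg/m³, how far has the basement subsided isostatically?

1.31 km

Subaerial load: s = t ρ_sed / ρ_m = 1.69 km × 2590/3350 = 1.31 km.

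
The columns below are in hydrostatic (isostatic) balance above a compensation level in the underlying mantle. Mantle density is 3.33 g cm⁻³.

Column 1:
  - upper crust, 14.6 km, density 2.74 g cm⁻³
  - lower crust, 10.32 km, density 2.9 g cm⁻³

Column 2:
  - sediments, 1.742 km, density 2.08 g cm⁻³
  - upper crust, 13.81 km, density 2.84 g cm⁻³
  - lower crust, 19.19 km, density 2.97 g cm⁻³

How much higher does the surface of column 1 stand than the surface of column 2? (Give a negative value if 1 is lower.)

−0.841 km

For any compensation level in the mantle, the mantle terms cancel and isostasy reduces to e = (Σt_1 − Σt_2) − (Σ(ρt)_1 − Σ(ρt)_2) / ρ_m.
Σt_1 = 24.92 km; Σt_2 = 34.742 km; Σ(ρt)_1 = 69.932; Σ(ρt)_2 = 99.83806 (in km·g cm⁻³).
e = (24.92 − 34.742) − (69.932 − 99.83806) / 3.33 = −0.841 km.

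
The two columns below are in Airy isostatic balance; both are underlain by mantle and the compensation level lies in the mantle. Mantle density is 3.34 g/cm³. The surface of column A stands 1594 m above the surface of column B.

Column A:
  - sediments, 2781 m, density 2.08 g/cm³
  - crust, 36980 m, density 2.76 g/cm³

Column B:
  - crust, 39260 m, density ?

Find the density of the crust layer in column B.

2.84 g/cm³

Take the compensation level at the base of the deeper column (depth z_c below the surface of column A) and equate Σ ρ_i t_i down to z_c; mantle fills any gap and the z_c terms cancel.
Column A: 2781×2.08 + 36980×2.76 + (z_c − 39761)×3.34
Column B: 1594×0 + 39260×ρ + (z_c − 1594 − 39260)×3.34
The z_c×3.34 term appears on both sides and cancels. Collect the known terms of each column as K = Σ(ρt)_known − 3.34 × (depth of known layers): K_A = 107849.28 − 3.34×39761 = −24952.46; K_B = 0 − 3.34×(1594 + 39260) = −136452.36.
Balance: K_A = K_B + 39260×ρ, so ρ = (K_A − K_B)/39260 = 111500/39260 = 2.84 g/cm³.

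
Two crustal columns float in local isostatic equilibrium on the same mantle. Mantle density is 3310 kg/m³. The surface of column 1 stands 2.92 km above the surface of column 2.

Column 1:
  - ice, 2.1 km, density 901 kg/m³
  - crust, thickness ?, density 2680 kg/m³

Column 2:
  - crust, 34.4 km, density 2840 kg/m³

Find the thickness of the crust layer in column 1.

Take the compensation level at the base of the deeper column (depth z_c below the surface of column 1) and equate Σ ρ_i t_i down to z_c; mantle fills any gap and the z_c terms cancel.
Column 1: 2.1×901 + x×2680 + (z_c − 2.1 − x)×3310
Column 2: 2.92×0 + 34.4×2840 + (z_c − 2.92 − 34.4)×3310
The z_c×3310 term appears on both sides and cancels. Collect the known terms of each column as K = Σ(ρt)_known − 3310 × (depth of known layers): K_1 = 1892.1 − 3310×2.1 = −5058.9; K_2 = 97696 − 3310×(2.92 + 34.4) = −25833.2.
Balance: K_1 − x×(3310 − 2680) = K_2, so x = (K_1 − K_2)/(3310 − 2680) = 20774.3/630 = 33 km.

33 km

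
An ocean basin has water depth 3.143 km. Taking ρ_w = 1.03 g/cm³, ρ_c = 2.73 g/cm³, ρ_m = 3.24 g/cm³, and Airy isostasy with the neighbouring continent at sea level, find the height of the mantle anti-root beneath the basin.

10.5 km

By Archimedes' principle applied to the lithosphere: replacing crust with seawater at the top is compensated by replacing crust with mantle at the base: d (ρ_c − ρ_w) = a (ρ_m − ρ_c).
a = d (ρ_c − ρ_w)/(ρ_m − ρ_c) = 3.143 km × 1.7/0.51 = 10.5 km.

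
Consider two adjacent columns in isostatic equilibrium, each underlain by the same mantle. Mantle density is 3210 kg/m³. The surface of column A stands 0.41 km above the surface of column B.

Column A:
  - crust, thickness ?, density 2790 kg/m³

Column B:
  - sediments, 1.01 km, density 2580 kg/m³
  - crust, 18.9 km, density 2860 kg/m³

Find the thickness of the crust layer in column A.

Take the compensation level at the base of the deeper column (depth z_c below the surface of column A) and equate Σ ρ_i t_i down to z_c; mantle fills any gap and the z_c terms cancel.
Column A: x×2790 + (z_c − 0 − x)×3210
Column B: 0.41×0 + 1.01×2580 + 18.9×2860 + (z_c − 0.41 − 19.91)×3210
The z_c×3210 term appears on both sides and cancels. Collect the known terms of each column as K = Σ(ρt)_known − 3210 × (depth of known layers): K_A = 0 − 3210×0 = 0; K_B = 56659.8 − 3210×(0.41 + 19.91) = −8567.4.
Balance: K_A − x×(3210 − 2790) = K_B, so x = (K_A − K_B)/(3210 − 2790) = 8567.4/420 = 20.4 km.

20.4 km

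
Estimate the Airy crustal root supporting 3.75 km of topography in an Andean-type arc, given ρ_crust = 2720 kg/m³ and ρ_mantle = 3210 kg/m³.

Balancing pressure at the compensation depth: the weight of the topography is balanced by the buoyancy of the root, ρ_c h = (ρ_m − ρ_c) r.
r = h · ρ_c / (ρ_m − ρ_c) = 3.75 km × 2720 / (3210 − 2720) = 20.8 km.

20.8 km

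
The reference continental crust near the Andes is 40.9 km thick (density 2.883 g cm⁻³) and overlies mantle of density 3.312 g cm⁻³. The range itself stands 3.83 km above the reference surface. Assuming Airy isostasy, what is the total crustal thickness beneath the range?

70.5 km

Root depth r = h ρ_c / (ρ_m − ρ_c) = 3.83 km × 2.883 / 0.429 = 25.74 km.
Total thickness = T + h + r = 40.9 km + 3.83 km + 25.74 km = 70.5 km.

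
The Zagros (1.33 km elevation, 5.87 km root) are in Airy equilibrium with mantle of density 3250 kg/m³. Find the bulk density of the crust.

2650 kg/m³

ρ_c h = (ρ_m − ρ_c) r → ρ_c (h + r) = ρ_m r → ρ_c = ρ_m r / (h + r).
ρ_c = 3250 × 5.87 km / (1.33 km + 5.87 km) = 2650 kg/m³.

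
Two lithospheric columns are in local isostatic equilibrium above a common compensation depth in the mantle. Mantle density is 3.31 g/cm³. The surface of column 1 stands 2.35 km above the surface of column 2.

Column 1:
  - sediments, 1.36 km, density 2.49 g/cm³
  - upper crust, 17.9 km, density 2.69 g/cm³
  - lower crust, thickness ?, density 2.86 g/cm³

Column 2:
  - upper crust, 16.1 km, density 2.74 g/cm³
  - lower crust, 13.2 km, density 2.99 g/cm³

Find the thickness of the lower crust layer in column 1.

19.9 km

Take the compensation level at the base of the deeper column (depth z_c below the surface of column 1) and equate Σ ρ_i t_i down to z_c; mantle fills any gap and the z_c terms cancel.
Column 1: 1.36×2.49 + 17.9×2.69 + x×2.86 + (z_c − 19.26 − x)×3.31
Column 2: 2.35×0 + 16.1×2.74 + 13.2×2.99 + (z_c − 2.35 − 29.3)×3.31
The z_c×3.31 term appears on both sides and cancels. Collect the known terms of each column as K = Σ(ρt)_known − 3.31 × (depth of known layers): K_1 = 51.5374 − 3.31×19.26 = −12.2132; K_2 = 83.582 − 3.31×(2.35 + 29.3) = −21.1795.
Balance: K_1 − x×(3.31 − 2.86) = K_2, so x = (K_1 − K_2)/(3.31 − 2.86) = 8.9663/0.45 = 19.9 km.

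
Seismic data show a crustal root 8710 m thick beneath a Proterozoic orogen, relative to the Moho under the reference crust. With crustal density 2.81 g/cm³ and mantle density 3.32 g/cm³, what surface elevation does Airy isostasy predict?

1580 m

By Archimedes' principle applied to the lithosphere: ρ_c h = (ρ_m − ρ_c) r.
h = r (ρ_m − ρ_c) / ρ_c = 8710 m × (3.32 − 2.81) / 2.81 = 1580 m.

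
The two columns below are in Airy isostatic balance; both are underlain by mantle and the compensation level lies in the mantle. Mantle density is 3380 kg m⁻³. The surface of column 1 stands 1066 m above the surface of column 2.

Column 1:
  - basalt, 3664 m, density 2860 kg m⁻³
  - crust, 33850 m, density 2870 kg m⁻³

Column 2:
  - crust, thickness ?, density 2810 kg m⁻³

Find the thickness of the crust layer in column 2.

27300 m

Take the compensation level at the base of the deeper column (depth z_c below the surface of column 1) and equate Σ ρ_i t_i down to z_c; mantle fills any gap and the z_c terms cancel.
Column 1: 3664×2860 + 33850×2870 + (z_c − 37514)×3380
Column 2: 1066×0 + x×2810 + (z_c − 1066 − 0 − x)×3380
The z_c×3380 term appears on both sides and cancels. Collect the known terms of each column as K = Σ(ρt)_known − 3380 × (depth of known layers): K_1 = 107628540 − 3380×37514 = −19168780; K_2 = 0 − 3380×(1066 + 0) = −3603080.
Balance: K_1 = K_2 − x×(3380 − 2810), so x = (K_2 − K_1)/(3380 − 2810) = 15565700/570 = 27300 m.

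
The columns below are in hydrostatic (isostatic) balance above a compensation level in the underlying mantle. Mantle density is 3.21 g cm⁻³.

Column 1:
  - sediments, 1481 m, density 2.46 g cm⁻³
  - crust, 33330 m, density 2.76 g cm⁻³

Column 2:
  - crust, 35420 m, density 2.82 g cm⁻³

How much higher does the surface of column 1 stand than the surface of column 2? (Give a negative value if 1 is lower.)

For any compensation level in the mantle, the mantle terms cancel and isostasy reduces to e = (Σt_1 − Σt_2) − (Σ(ρt)_1 − Σ(ρt)_2) / ρ_m.
Σt_1 = 34811 m; Σt_2 = 35420 m; Σ(ρt)_1 = 95634.06; Σ(ρt)_2 = 99884.4 (in m·g cm⁻³).
e = (34811 − 35420) − (95634.06 − 99884.4) / 3.21 = 715 m.

715 m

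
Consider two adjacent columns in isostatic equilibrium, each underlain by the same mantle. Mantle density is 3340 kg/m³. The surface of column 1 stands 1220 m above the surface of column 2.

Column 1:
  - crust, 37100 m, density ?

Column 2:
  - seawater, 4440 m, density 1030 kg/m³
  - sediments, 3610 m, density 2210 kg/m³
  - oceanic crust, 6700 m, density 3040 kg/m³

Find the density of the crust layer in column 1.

2790 kg/m³

Take the compensation level at the base of the deeper column (depth z_c below the surface of column 1) and equate Σ ρ_i t_i down to z_c; mantle fills any gap and the z_c terms cancel.
Column 1: 37100×ρ + (z_c − 37100)×3340
Column 2: 1220×0 + 4440×1030 + 3610×2210 + 6700×3040 + (z_c − 1220 − 14750)×3340
The z_c×3340 term appears on both sides and cancels. Collect the known terms of each column as K = Σ(ρt)_known − 3340 × (depth of known layers): K_1 = 0 − 3340×37100 = −123914000; K_2 = 32919300 − 3340×(1220 + 14750) = −20420500.
Balance: K_1 + 37100×ρ = K_2, so ρ = (K_2 − K_1)/37100 = 103494000/37100 = 2790 kg/m³.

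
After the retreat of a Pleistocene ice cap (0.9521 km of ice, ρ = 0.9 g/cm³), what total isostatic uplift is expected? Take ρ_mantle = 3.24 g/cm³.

0.264 km

Removing the load lets mantle flow back in; uplift u satisfies ρ_ice t = ρ_m u.
u = t ρ_ice/ρ_m = 0.9521 km × 0.9/3.24 = 0.264 km.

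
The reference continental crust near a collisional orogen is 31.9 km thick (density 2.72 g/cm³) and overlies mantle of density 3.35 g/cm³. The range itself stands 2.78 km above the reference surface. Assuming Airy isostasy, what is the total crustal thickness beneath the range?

46.7 km

Root depth r = h ρ_c / (ρ_m − ρ_c) = 2.78 km × 2.72 / 0.63 = 12 km.
Total thickness = T + h + r = 31.9 km + 2.78 km + 12 km = 46.7 km.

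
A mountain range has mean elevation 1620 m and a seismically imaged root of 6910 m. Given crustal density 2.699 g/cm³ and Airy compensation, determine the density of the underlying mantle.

3.33 g/cm³

Airy balance: ρ_c h = (ρ_m − ρ_c) r → ρ_m = ρ_c (1 + h/r).
ρ_m = 2.699 × (1 + 1620 m/6910 m) = 3.33 g/cm³.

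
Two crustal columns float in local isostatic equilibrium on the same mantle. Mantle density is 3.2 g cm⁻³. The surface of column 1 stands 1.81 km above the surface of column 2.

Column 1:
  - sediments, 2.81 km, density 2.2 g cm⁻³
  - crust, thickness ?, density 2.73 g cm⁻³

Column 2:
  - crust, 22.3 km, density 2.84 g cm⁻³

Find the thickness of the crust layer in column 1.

Take the compensation level at the base of the deeper column (depth z_c below the surface of column 1) and equate Σ ρ_i t_i down to z_c; mantle fills any gap and the z_c terms cancel.
Column 1: 2.81×2.2 + x×2.73 + (z_c − 2.81 − x)×3.2
Column 2: 1.81×0 + 22.3×2.84 + (z_c − 1.81 − 22.3)×3.2
The z_c×3.2 term appears on both sides and cancels. Collect the known terms of each column as K = Σ(ρt)_known − 3.2 × (depth of known layers): K_1 = 6.182 − 3.2×2.81 = −2.81; K_2 = 63.332 − 3.2×(1.81 + 22.3) = −13.82.
Balance: K_1 − x×(3.2 − 2.73) = K_2, so x = (K_1 − K_2)/(3.2 − 2.73) = 11.01/0.47 = 23.4 km.

23.4 km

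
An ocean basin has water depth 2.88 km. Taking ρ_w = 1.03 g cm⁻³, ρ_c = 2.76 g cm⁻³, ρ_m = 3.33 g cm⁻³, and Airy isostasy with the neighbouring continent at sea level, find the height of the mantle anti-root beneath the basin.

In Airy isostatic equilibrium: replacing crust with seawater at the top is compensated by replacing crust with mantle at the base: d (ρ_c − ρ_w) = a (ρ_m − ρ_c).
a = d (ρ_c − ρ_w)/(ρ_m − ρ_c) = 2.88 km × 1.73/0.57 = 8.74 km.

8.74 km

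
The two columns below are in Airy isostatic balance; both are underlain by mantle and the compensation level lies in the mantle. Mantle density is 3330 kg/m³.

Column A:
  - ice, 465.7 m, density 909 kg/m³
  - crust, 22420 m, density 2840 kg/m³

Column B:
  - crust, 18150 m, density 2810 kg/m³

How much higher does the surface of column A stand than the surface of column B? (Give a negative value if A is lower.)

For any compensation level in the mantle, the mantle terms cancel and isostasy reduces to e = (Σt_A − Σt_B) − (Σ(ρt)_A − Σ(ρt)_B) / ρ_m.
Σt_A = 22885.7 m; Σt_B = 18150 m; Σ(ρt)_A = 64096121.3; Σ(ρt)_B = 51001500 (in m·kg/m³).
e = (22885.7 − 18150) − (64096121.3 − 51001500) / 3330 = 803 m.

803 m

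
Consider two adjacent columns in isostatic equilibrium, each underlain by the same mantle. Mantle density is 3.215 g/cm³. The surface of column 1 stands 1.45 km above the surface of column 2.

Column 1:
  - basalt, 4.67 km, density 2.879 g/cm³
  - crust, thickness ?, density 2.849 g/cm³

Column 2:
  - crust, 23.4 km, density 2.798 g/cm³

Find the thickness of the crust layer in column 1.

Take the compensation level at the base of the deeper column (depth z_c below the surface of column 1) and equate Σ ρ_i t_i down to z_c; mantle fills any gap and the z_c terms cancel.
Column 1: 4.67×2.879 + x×2.849 + (z_c − 4.67 − x)×3.215
Column 2: 1.45×0 + 23.4×2.798 + (z_c − 1.45 − 23.4)×3.215
The z_c×3.215 term appears on both sides and cancels. Collect the known terms of each column as K = Σ(ρt)_known − 3.215 × (depth of known layers): K_1 = 13.44493 − 3.215×4.67 = −1.56912; K_2 = 65.4732 − 3.215×(1.45 + 23.4) = −14.41955.
Balance: K_1 − x×(3.215 − 2.849) = K_2, so x = (K_1 − K_2)/(3.215 − 2.849) = 12.8504/0.366 = 35.1 km.

35.1 km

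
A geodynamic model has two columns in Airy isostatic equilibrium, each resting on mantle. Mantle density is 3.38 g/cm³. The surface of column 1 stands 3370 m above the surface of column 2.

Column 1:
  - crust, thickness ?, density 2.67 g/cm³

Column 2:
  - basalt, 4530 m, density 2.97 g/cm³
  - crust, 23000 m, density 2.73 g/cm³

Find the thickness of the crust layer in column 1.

39700 m

Take the compensation level at the base of the deeper column (depth z_c below the surface of column 1) and equate Σ ρ_i t_i down to z_c; mantle fills any gap and the z_c terms cancel.
Column 1: x×2.67 + (z_c − 0 − x)×3.38
Column 2: 3370×0 + 4530×2.97 + 23000×2.73 + (z_c − 3370 − 27530)×3.38
The z_c×3.38 term appears on both sides and cancels. Collect the known terms of each column as K = Σ(ρt)_known − 3.38 × (depth of known layers): K_1 = 0 − 3.38×0 = 0; K_2 = 76244.1 − 3.38×(3370 + 27530) = −28197.9.
Balance: K_1 − x×(3.38 − 2.67) = K_2, so x = (K_1 − K_2)/(3.38 − 2.67) = 28197.9/0.71 = 39700 m.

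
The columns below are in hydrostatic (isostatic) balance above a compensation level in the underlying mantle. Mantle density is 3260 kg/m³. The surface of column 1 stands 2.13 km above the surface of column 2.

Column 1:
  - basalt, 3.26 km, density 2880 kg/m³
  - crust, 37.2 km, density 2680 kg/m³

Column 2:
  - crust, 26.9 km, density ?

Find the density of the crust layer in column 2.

Take the compensation level at the base of the deeper column (depth z_c below the surface of column 1) and equate Σ ρ_i t_i down to z_c; mantle fills any gap and the z_c terms cancel.
Column 1: 3.26×2880 + 37.2×2680 + (z_c − 40.46)×3260
Column 2: 2.13×0 + 26.9×ρ + (z_c − 2.13 − 26.9)×3260
The z_c×3260 term appears on both sides and cancels. Collect the known terms of each column as K = Σ(ρt)_known − 3260 × (depth of known layers): K_1 = 109084.8 − 3260×40.46 = −22814.8; K_2 = 0 − 3260×(2.13 + 26.9) = −94637.8.
Balance: K_1 = K_2 + 26.9×ρ, so ρ = (K_1 − K_2)/26.9 = 71823/26.9 = 2670 kg/m³.

2670 kg/m³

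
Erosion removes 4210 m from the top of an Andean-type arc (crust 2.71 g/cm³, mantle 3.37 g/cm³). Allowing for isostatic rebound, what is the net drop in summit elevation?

825 m

Rebound u = e ρ_c/ρ_m = 4210 m × 2.71/3.37 = 3385 m.
Net surface drop = e − u = 4210 m − 3385 m = e (ρ_m − ρ_c)/ρ_m = 825 m.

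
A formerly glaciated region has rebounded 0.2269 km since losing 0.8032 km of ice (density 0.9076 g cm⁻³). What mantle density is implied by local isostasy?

3.21 g cm⁻³

ρ_m = ρ_ice t / u = 0.9076 × 0.8032 km/0.2269 km = 3.21 g cm⁻³.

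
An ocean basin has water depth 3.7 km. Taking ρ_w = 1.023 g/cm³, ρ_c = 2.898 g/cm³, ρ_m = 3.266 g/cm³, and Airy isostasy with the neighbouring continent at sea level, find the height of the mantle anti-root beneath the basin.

18.9 km

For local isostatic compensation: replacing crust with seawater at the top is compensated by replacing crust with mantle at the base: d (ρ_c − ρ_w) = a (ρ_m − ρ_c).
a = d (ρ_c − ρ_w)/(ρ_m − ρ_c) = 3.7 km × 1.875/0.368 = 18.9 km.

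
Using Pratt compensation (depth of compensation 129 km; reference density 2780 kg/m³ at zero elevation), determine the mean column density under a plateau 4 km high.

Pratt balance: ρ_ref D = ρ (D + h).
ρ = ρ_ref D/(D + h) = 2780 × 129 km/(129 km + 4 km) = 2700 kg/m³.

2700 kg/m³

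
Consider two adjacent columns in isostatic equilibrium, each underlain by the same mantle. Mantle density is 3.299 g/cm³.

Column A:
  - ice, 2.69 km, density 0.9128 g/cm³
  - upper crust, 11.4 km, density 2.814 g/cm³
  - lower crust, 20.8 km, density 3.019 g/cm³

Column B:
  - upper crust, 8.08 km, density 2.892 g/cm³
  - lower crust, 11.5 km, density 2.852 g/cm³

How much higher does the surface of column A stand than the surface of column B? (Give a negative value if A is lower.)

2.83 km

For any compensation level in the mantle, the mantle terms cancel and isostasy reduces to e = (Σt_A − Σt_B) − (Σ(ρt)_A − Σ(ρt)_B) / ρ_m.
Σt_A = 34.89 km; Σt_B = 19.58 km; Σ(ρt)_A = 97.330232; Σ(ρt)_B = 56.16536 (in km·g/cm³).
e = (34.89 − 19.58) − (97.330232 − 56.16536) / 3.299 = 2.83 km.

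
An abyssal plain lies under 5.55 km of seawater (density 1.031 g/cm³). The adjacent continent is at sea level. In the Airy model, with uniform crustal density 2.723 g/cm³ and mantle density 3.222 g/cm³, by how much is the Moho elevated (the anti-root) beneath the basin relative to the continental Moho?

18.8 km

For local isostatic compensation: replacing crust with seawater at the top is compensated by replacing crust with mantle at the base: d (ρ_c − ρ_w) = a (ρ_m − ρ_c).
a = d (ρ_c − ρ_w)/(ρ_m − ρ_c) = 5.55 km × 1.692/0.499 = 18.8 km.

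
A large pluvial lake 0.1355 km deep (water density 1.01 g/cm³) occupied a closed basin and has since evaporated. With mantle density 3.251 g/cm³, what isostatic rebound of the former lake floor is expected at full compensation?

0.0421 km

u = d ρ_w/ρ_m = 0.1355 km × 1.01/3.251 = 0.0421 km.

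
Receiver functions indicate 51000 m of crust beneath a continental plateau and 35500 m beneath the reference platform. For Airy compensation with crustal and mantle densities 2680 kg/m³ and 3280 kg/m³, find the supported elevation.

Excess crust Δ = 51000 m − 35500 m = 15500 m, split between elevation h and root r with h + r = Δ.
Airy balance ρ_c h = (ρ_m − ρ_c) r gives r = h ρ_c/(ρ_m − ρ_c), so h (1 + ρ_c/(ρ_m − ρ_c)) = Δ, i.e. h = Δ (ρ_m − ρ_c)/ρ_m.
h = 15500 m × 600/3280 = 2840 m.

2840 m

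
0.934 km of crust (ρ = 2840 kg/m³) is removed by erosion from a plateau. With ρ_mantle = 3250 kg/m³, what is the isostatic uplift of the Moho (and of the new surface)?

0.816 km

Unloading: uplift u = e ρ_c/ρ_m = 0.934 km × 2840/3250 = 0.816 km.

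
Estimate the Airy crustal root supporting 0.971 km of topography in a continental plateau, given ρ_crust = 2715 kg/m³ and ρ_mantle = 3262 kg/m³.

4.82 km

Equating mass per unit area of the two columns: the weight of the topography is balanced by the buoyancy of the root, ρ_c h = (ρ_m − ρ_c) r.
r = h · ρ_c / (ρ_m − ρ_c) = 0.971 km × 2715 / (3262 − 2715) = 4.82 km.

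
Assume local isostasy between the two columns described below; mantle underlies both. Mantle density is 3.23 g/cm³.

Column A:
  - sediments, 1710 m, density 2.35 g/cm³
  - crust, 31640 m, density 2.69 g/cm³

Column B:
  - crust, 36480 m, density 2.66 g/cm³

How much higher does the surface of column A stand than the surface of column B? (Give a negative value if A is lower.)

For any compensation level in the mantle, the mantle terms cancel and isostasy reduces to e = (Σt_A − Σt_B) − (Σ(ρt)_A − Σ(ρt)_B) / ρ_m.
Σt_A = 33350 m; Σt_B = 36480 m; Σ(ρt)_A = 89130.1; Σ(ρt)_B = 97036.8 (in m·g/cm³).
e = (33350 − 36480) − (89130.1 − 97036.8) / 3.23 = −682 m.

−682 m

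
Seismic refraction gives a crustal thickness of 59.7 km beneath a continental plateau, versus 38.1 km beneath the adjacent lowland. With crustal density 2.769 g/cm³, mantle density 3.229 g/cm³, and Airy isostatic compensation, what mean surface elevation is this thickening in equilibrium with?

Excess crust Δ = 59.7 km − 38.1 km = 21.6 km, split between elevation h and root r with h + r = Δ.
Airy balance ρ_c h = (ρ_m − ρ_c) r gives r = h ρ_c/(ρ_m − ρ_c), so h (1 + ρ_c/(ρ_m − ρ_c)) = Δ, i.e. h = Δ (ρ_m − ρ_c)/ρ_m.
h = 21.6 km × 0.46/3.229 = 3.08 km.

3.08 km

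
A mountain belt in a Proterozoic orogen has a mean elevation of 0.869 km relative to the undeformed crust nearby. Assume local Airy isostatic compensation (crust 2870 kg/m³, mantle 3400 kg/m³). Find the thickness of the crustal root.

4.71 km

By Archimedes' principle applied to the lithosphere: the weight of the topography is balanced by the buoyancy of the root, ρ_c h = (ρ_m − ρ_c) r.
r = h · ρ_c / (ρ_m − ρ_c) = 0.869 km × 2870 / (3400 − 2870) = 4.71 km.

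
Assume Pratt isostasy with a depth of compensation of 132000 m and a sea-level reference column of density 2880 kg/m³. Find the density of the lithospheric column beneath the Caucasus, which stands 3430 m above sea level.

Pratt balance: ρ_ref D = ρ (D + h).
ρ = ρ_ref D/(D + h) = 2880 × 132000 m/(132000 m + 3430 m) = 2810 kg/m³.

2810 kg/m³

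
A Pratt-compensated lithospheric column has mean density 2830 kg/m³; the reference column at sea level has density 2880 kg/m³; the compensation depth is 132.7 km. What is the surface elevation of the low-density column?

2.34 km

ρ_ref D = ρ (D + h) → h = D (ρ_ref − ρ)/ρ.
h = 132.7 km × (2880 − 2830)/2830 = 2.34 km.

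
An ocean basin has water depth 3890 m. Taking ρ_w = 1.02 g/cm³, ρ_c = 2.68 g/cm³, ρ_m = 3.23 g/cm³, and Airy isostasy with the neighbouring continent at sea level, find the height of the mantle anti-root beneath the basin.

In Airy isostatic equilibrium: replacing crust with seawater at the top is compensated by replacing crust with mantle at the base: d (ρ_c − ρ_w) = a (ρ_m − ρ_c).
a = d (ρ_c − ρ_w)/(ρ_m − ρ_c) = 3890 m × 1.66/0.55 = 11700 m.

11700 m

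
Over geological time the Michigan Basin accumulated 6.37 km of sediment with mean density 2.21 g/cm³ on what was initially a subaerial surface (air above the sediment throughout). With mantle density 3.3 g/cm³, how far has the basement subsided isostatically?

4.27 km

Subaerial load: s = t ρ_sed / ρ_m = 6.37 km × 2.21/3.3 = 4.27 km.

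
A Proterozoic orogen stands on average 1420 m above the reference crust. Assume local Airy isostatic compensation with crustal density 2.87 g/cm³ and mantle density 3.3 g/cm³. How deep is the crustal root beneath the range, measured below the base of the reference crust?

9480 m

Balancing pressure at the compensation depth: the weight of the topography is balanced by the buoyancy of the root, ρ_c h = (ρ_m − ρ_c) r.
r = h · ρ_c / (ρ_m − ρ_c) = 1420 m × 2.87 / (3.3 − 2.87) = 9480 m.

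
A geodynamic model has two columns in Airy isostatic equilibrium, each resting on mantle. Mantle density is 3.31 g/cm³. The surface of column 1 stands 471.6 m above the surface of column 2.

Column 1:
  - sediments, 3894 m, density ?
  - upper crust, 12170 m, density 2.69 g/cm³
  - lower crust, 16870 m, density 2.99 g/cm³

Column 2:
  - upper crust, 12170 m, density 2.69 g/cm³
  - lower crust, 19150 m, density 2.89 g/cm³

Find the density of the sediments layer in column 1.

Take the compensation level at the base of the deeper column (depth z_c below the surface of column 1) and equate Σ ρ_i t_i down to z_c; mantle fills any gap and the z_c terms cancel.
Column 1: 3894×ρ + 12170×2.69 + 16870×2.99 + (z_c − 32934)×3.31
Column 2: 471.6×0 + 12170×2.69 + 19150×2.89 + (z_c − 471.6 − 31320)×3.31
The z_c×3.31 term appears on both sides and cancels. Collect the known terms of each column as K = Σ(ρt)_known − 3.31 × (depth of known layers): K_1 = 83178.6 − 3.31×32934 = −25832.94; K_2 = 88080.8 − 3.31×(471.6 + 31320) = −17149.396.
Balance: K_1 + 3894×ρ = K_2, so ρ = (K_2 − K_1)/3894 = 8683.54/3894 = 2.23 g/cm³.

2.23 g/cm³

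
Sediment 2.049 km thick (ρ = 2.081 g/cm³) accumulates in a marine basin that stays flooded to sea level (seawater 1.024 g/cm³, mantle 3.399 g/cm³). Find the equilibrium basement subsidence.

Submarine loading: the sediment displaces seawater, and the subsidence is in turn flooded, so s (ρ_m − ρ_w) = t (ρ_sed − ρ_w).
s = 2.049 km × (2.081 − 1.024) / (3.399 − 1.024) = 0.912 km.

0.912 km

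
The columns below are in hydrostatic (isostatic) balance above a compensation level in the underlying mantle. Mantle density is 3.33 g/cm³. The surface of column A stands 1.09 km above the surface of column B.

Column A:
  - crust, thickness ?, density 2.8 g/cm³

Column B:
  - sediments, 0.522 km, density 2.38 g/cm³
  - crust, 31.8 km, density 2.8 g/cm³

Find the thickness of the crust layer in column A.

Take the compensation level at the base of the deeper column (depth z_c below the surface of column A) and equate Σ ρ_i t_i down to z_c; mantle fills any gap and the z_c terms cancel.
Column A: x×2.8 + (z_c − 0 − x)×3.33
Column B: 1.09×0 + 0.522×2.38 + 31.8×2.8 + (z_c − 1.09 − 32.322)×3.33
The z_c×3.33 term appears on both sides and cancels. Collect the known terms of each column as K = Σ(ρt)_known − 3.33 × (depth of known layers): K_A = 0 − 3.33×0 = 0; K_B = 90.28236 − 3.33×(1.09 + 32.322) = −20.9796.
Balance: K_A − x×(3.33 − 2.8) = K_B, so x = (K_A − K_B)/(3.33 − 2.8) = 20.9796/0.53 = 39.6 km.

39.6 km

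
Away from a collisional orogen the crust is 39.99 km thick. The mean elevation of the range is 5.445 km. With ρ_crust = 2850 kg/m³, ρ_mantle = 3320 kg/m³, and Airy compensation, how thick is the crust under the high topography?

78.5 km

Root depth r = h ρ_c / (ρ_m − ρ_c) = 5.445 km × 2850 / 470 = 33.02 km.
Total thickness = T + h + r = 39.99 km + 5.445 km + 33.02 km = 78.5 km.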